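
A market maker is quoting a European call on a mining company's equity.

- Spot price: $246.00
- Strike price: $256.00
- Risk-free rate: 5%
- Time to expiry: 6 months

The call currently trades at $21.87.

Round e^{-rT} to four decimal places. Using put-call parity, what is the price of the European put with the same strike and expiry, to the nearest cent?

e^(−rT) = e^(−0.05·0.5) = 0.9753
Put-call parity: C − P = S − K·e^(−rT) = 246 − 256·0.9753 = 246 − 249.6768 = -3.6768
P = C − (C − P) = 21.87 − (-3.6768) = 25.5468

$25.55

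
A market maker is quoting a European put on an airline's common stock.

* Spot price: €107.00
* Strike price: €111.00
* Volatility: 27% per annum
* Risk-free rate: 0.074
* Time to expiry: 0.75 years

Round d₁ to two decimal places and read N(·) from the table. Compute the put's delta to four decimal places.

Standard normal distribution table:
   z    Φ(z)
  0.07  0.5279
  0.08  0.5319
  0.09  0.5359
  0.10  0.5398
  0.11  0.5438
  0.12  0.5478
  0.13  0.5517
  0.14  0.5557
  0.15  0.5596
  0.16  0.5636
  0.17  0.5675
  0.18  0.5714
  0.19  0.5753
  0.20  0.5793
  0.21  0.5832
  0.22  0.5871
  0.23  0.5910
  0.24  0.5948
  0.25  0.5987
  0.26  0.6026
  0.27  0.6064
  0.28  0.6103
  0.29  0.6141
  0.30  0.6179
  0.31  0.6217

-0.4207

T = 0.75;  σ√T = 0.2338
ln(S/K) + (r + σ²/2)T = ln(107/111) + (0.074 + 0.27²/2)·0.75 = -0.0367 + 0.0828 = 0.0461
d₁ = 0.0461 / 0.2338 = 0.1973 → 0.20
N(d₁) = N(0.20) = 0.5793
Δ_put = N(d₁) − 1 = 0.5793 − 1 = -0.4207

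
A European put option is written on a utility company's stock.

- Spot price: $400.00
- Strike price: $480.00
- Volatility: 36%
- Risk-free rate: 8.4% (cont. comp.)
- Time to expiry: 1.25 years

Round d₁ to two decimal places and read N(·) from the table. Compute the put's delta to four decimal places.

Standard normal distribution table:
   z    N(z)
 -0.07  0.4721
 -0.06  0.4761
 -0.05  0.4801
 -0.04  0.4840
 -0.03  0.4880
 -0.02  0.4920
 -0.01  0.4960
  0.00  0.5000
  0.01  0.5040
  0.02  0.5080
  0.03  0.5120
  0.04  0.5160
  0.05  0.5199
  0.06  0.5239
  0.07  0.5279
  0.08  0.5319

-0.4960

T = 1.25;  σ√T = 0.4025
ln(S/K) + (r + σ²/2)T = ln(400/480) + (0.084 + 0.36²/2)·1.25 = -0.1823 + 0.1860 = 0.0037
d₁ = 0.0037 / 0.4025 = 0.0091 ≈ 0.01
N(d₁) = N(0.01) = 0.5040
Δ_put = N(d₁) − 1 = 0.5040 − 1 = -0.4960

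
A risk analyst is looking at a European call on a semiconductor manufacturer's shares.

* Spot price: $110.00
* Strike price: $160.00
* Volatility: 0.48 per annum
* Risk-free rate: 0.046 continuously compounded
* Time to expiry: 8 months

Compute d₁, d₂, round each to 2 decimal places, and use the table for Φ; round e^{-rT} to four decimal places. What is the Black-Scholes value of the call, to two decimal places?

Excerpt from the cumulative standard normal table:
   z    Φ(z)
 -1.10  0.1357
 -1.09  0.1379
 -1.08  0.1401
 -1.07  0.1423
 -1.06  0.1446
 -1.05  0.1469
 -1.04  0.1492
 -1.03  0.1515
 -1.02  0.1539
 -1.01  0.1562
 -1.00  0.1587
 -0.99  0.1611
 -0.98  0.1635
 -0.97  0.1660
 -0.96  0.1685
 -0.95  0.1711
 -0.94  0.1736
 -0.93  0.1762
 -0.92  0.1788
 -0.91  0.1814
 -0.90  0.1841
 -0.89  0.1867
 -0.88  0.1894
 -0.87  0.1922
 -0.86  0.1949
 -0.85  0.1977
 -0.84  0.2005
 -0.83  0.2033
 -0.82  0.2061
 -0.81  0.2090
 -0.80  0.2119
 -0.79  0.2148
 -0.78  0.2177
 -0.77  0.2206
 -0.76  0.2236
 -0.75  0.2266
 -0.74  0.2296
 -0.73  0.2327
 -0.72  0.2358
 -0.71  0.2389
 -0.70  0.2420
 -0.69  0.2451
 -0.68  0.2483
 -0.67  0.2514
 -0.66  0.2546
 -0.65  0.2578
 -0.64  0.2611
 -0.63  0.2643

T = 0.6667;  σ√T = 0.3919
d₁ = [ln(110/160) + (0.046 + 0.48²/2)·0.6667] / 0.3919 = [-0.3747 + 0.1075] / 0.3919 = -0.6818 → -0.68
d₂ = d₁ − σ√T = -0.6818 − 0.3919 = -1.0738 → -1.07
exp(−rT) = exp(−0.046·0.6667) = 0.9698
C = 110·N(-0.68) − 160·0.9698·N(-1.07) = 110·0.2483 − 160·0.9698·0.1423 = 27.3130 − 22.0804 = 5.2326

$5.23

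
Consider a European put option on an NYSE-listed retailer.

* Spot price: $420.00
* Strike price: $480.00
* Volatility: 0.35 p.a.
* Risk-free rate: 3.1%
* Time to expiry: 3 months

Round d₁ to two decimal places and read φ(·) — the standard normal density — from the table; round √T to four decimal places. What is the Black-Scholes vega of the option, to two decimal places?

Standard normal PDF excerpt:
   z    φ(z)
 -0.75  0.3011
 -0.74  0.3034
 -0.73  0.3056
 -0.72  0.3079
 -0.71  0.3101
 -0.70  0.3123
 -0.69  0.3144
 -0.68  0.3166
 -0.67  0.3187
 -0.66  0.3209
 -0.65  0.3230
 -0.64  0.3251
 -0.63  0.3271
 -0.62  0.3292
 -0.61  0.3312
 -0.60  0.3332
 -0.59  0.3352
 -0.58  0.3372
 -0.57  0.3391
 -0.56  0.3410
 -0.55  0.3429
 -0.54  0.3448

T = 0.25;  σ√T = 0.1750
ln(S/K) + (r + σ²/2)T = ln(420/480) + (0.031 + 0.35²/2)·0.25 = -0.1335 + 0.0231 = -0.1105
d₁ = -0.1105 / 0.1750 = -0.6313 which rounds to -0.63
√T = √0.25 = 0.5000
φ(d₁) = φ(-0.63) = 0.3271
vega = S·φ(d₁)·√T = 420·0.3271·0.5000 = 68.6910
(Call and put vega coincide under Black-Scholes.)

68.69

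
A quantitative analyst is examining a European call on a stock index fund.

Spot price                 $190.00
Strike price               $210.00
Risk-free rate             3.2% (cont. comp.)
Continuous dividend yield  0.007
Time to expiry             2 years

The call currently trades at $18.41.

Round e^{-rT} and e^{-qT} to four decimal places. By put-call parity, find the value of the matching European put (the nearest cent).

e^(−qT) = e^(−0.007·2) = 0.9861;  e^(−rT) = e^(−0.032·2) = 0.9380
Put-call parity: C − P = S·e^(−qT) − K·e^(−rT) = 190·0.9861 − 210·0.9380 = 187.3590 − 196.9800 = -9.6210
P = C − (C − P) = 18.41 − (-9.6210) = 28.0310

$28.03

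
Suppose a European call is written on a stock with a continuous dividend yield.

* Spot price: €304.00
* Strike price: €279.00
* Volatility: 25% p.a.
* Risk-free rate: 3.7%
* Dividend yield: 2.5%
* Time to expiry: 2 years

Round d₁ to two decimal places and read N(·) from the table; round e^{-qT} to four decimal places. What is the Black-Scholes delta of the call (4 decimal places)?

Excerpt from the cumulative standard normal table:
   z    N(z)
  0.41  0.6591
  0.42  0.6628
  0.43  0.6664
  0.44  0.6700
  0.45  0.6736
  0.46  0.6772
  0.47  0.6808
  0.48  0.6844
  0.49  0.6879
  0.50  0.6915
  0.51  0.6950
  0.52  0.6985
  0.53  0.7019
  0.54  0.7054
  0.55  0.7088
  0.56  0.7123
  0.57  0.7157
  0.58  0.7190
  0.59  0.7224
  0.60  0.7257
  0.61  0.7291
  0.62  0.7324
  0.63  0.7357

σ√T = 0.25·√2 = 0.3536
d₁ = [ln(304/279) + (0.037 − 0.025 + 0.25²/2)·2] / 0.3536 = [0.0858 + 0.0865] / 0.3536 = 0.4874 which rounds to 0.49
N(d₁) = N(0.49) = 0.6879
Δ_call = e^(−qT)·N(d₁) = 0.9512·0.6879 = 0.6543

0.6543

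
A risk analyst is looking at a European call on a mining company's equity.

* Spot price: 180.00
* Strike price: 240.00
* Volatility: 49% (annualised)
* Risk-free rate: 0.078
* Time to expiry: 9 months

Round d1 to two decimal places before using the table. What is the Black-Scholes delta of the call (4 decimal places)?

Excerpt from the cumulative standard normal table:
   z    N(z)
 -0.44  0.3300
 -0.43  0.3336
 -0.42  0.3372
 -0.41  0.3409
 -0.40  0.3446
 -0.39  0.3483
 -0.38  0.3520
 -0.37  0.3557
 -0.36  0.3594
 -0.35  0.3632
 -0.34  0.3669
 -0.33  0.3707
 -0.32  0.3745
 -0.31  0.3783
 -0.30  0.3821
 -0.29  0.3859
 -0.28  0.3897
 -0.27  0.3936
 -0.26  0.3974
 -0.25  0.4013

T = 0.75;  σ√T = 0.4244
d₁ = [ln(180/240) + (0.078 + ½·0.49²)·0.75] / (σ√T) = (-0.2877 + 0.1485) / 0.4244 = -0.3279 → -0.33
N(d₁) = N(-0.33) = 0.3707
Δ_call = N(d₁) = 0.3707

0.3707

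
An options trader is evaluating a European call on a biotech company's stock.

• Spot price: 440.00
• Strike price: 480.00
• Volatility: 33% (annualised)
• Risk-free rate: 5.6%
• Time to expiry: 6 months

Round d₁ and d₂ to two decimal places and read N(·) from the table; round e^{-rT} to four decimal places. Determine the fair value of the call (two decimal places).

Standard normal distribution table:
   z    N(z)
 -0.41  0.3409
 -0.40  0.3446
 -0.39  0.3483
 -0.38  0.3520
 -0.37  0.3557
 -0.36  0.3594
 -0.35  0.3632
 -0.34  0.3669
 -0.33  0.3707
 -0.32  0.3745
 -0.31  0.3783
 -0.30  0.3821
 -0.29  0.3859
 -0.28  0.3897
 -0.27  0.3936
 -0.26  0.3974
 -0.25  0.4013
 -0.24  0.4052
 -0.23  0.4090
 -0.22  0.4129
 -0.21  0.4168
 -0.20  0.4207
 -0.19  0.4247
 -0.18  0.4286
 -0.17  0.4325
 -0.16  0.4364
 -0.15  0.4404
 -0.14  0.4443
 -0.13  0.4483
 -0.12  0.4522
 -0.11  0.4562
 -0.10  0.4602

σ√T = 0.33·√0.5 = 0.2333
d₁ = [ln(440/480) + (0.056 + 0.33²/2)·0.5] / 0.2333 = [-0.0870 + 0.0552] / 0.2333 = -0.1362 ⇒ -0.14
d₂ = d₁ − σ√T = -0.1362 − 0.2333 = -0.3696 ⇒ -0.37
exp(−rT) = exp(−0.056·0.5) = 0.9724
C = 440·N(-0.14) − 480·0.9724·N(-0.37) = 440·0.4443 − 480·0.9724·0.3557 = 195.4920 − 166.0237 = 29.4683

29.47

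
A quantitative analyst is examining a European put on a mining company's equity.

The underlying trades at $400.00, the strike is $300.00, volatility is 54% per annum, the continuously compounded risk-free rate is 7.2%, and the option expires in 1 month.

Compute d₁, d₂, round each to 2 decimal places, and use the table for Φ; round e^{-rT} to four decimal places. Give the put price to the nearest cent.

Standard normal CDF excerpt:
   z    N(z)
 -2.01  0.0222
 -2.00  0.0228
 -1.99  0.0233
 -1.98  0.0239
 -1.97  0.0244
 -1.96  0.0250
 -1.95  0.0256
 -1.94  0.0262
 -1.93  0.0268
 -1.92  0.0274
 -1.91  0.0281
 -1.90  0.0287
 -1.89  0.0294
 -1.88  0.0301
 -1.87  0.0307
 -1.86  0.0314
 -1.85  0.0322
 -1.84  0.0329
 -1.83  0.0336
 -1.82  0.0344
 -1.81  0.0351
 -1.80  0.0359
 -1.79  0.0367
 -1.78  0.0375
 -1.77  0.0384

σ√T = 0.54·√0.08333 = 0.1559
d₁ = [ln(400/300) + (0.072 + 0.54²/2)·0.08333] / 0.1559 = [0.2877 + 0.0181] / 0.1559 = 1.9619 ≈ 1.96
d₂ = d₁ − σ√T = 1.9619 − 0.1559 = 1.8060 ≈ 1.81
e^(−rT) = e^(−0.072·0.08333) = 0.9940
P = 300·0.9940·N(-1.81) − 400·N(-1.96) = 300·0.9940·0.0351 − 400·0.0250 = 10.4668 − 10.0000 = 0.4668

$0.47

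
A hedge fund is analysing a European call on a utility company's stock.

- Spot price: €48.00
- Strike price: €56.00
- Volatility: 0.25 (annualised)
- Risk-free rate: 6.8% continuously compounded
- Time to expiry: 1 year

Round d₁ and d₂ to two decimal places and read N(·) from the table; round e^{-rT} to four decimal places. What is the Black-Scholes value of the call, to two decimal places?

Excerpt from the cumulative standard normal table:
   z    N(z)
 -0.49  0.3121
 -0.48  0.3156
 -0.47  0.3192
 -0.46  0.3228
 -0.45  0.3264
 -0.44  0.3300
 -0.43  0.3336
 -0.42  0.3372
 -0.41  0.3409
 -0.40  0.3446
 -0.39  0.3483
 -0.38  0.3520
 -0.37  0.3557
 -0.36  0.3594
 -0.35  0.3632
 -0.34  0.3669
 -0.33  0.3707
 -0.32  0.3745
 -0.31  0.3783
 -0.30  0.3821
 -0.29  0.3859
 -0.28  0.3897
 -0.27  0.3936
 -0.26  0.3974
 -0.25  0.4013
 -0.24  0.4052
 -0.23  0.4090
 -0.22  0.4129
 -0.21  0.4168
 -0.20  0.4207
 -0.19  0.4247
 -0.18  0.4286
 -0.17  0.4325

€3.12

σ√T = 0.25·√1 = 0.2500
ln(S/K) + (r + σ²/2)T = ln(48/56) + (0.068 + 0.25²/2)·1 = -0.1542 + 0.0993 = -0.0549
d₁ = -0.0549 / 0.2500 = -0.2196 ≈ -0.22
d₂ = d₁ − σ√T = -0.2196 − 0.2500 = -0.4696 ≈ -0.47
exp(−rT) = exp(−0.068·1) = 0.9343
C = 48·N(-0.22) − 56·0.9343·N(-0.47) = 48·0.4129 − 56·0.9343·0.3192 = 19.8192 − 16.7008 = 3.1184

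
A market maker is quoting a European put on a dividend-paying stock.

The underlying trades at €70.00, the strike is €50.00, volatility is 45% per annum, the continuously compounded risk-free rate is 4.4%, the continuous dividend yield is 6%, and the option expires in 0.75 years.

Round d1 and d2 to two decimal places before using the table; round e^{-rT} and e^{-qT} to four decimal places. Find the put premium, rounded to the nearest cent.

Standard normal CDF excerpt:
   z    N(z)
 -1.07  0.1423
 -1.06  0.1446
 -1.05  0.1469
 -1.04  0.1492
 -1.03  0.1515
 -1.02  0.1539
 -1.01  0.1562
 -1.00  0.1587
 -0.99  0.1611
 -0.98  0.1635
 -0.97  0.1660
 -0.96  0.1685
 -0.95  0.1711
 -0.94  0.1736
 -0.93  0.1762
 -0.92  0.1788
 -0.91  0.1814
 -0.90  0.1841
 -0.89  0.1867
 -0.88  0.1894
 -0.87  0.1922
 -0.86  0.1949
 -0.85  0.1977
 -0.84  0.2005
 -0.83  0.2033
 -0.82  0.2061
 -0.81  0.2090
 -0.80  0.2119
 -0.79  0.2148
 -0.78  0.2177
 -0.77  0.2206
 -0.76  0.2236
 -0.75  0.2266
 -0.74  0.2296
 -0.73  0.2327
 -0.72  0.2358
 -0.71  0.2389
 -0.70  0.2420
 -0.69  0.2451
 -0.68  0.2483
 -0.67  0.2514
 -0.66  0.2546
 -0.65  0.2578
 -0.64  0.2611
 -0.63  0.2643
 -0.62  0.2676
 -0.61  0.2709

σ√T = 0.45·√0.75 = 0.3897
d₁ = [ln(70/50) + (0.044 − 0.06 + 0.45²/2)·0.75] / 0.3897 = [0.3365 + 0.0639] / 0.3897 = 1.0275 → 1.03
d₂ = d₁ − σ√T = 1.0275 − 0.3897 = 0.6377 → 0.64
e^(−qT) = e^(−0.06·0.75) = 0.9560;  e^(−rT) = e^(−0.044·0.75) = 0.9675
N(−d₂) = N(-0.64) = 0.2611;  N(−d₁) = N(-1.03) = 0.1515
P = 50·0.9675·0.2611 − 70·0.9560·0.1515 = 12.6307 − 10.1384 = 2.4923

€2.49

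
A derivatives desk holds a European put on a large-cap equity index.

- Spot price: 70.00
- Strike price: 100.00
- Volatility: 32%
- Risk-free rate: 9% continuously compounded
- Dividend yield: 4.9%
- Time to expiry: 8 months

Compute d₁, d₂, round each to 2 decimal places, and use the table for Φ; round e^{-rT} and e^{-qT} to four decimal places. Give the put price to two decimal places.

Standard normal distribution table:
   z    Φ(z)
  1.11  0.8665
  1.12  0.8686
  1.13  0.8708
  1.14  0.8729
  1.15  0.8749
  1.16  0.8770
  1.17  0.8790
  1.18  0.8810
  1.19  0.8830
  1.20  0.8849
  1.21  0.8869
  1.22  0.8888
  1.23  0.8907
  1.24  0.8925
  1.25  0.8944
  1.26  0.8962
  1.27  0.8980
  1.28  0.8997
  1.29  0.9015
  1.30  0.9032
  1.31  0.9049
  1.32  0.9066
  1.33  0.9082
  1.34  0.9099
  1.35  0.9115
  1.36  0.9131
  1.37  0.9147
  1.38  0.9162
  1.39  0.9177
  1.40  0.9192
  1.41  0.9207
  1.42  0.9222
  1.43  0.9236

27.43

σ√T = 0.32 × 0.8165 = 0.2613
d₁ = [ln(70/100) + (0.09 − 0.049 + ½·0.32²)·0.6667] / (σ√T) = (-0.3567 + 0.0615) / 0.2613 = -1.1299 ⇒ -1.13
d₂ = -1.1299 − 0.2613 = -1.3911 ⇒ -1.39
exp(−qT) = exp(−0.049·0.6667) = 0.9679;  exp(−rT) = exp(−0.09·0.6667) = 0.9418
N(−d₂) = N(1.39) = 0.9177;  N(−d₁) = N(1.13) = 0.8708
P = 100·0.9418·0.9177 − 70·0.9679·0.8708 = 86.4290 − 58.9993 = 27.4297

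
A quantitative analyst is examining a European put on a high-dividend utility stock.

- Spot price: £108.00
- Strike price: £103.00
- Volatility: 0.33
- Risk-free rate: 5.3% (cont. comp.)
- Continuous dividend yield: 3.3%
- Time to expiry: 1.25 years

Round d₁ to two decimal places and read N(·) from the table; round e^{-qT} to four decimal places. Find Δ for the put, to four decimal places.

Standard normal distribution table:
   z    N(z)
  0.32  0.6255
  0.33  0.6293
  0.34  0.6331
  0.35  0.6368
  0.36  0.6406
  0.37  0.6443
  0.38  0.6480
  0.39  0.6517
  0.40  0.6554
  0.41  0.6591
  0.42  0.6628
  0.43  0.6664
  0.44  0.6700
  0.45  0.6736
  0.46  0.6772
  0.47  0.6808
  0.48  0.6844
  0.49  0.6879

T = 1.25;  σ√T = 0.3690
d₁ = [ln(108/103) + (0.053 − 0.033 + 0.33²/2)·1.25] / 0.3690 = [0.0474 + 0.0931] / 0.3690 = 0.3807 → 0.38
N(d₁) = N(0.38) = 0.6480
Δ_put = exp(−qT)·(N(d₁) − 1) = 0.9596·(0.6480 − 1) = -0.3378

-0.3378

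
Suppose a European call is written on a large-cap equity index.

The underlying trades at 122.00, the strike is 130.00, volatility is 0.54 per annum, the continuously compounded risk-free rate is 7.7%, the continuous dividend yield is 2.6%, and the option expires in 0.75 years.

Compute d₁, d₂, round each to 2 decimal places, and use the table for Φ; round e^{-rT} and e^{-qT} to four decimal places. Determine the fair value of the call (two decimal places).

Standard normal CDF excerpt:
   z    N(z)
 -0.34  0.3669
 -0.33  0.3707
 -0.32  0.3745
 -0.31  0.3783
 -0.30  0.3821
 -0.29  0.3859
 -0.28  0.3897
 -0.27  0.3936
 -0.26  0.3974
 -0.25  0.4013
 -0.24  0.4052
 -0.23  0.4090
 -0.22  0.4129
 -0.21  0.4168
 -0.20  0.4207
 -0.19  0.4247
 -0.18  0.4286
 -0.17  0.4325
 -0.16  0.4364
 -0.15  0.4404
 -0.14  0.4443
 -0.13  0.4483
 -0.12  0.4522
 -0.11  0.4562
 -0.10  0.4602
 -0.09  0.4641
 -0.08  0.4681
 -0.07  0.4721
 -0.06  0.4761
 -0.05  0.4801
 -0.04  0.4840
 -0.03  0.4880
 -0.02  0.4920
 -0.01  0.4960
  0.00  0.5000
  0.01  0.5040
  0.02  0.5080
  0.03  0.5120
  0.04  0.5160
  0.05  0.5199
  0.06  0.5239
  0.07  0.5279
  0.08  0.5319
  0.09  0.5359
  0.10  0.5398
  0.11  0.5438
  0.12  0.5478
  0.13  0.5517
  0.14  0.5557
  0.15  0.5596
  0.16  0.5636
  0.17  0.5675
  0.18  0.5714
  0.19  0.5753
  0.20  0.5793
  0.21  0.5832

21.01

σ√T = 0.54·√0.75 = 0.4677
d₁ = [ln(122/130) + (0.077 − 0.026 + 0.54²/2)·0.75] / 0.4677 = [-0.0635 + 0.1476] / 0.4677 = 0.1798 → 0.18
d₂ = d₁ − σ√T = 0.1798 − 0.4677 = -0.2878 → -0.29
exp(−qT) = exp(−0.026·0.75) = 0.9807;  exp(−rT) = exp(−0.077·0.75) = 0.9439
N(d₁) = N(0.18) = 0.5714;  N(d₂) = N(-0.29) = 0.3859
C = 122·0.9807·0.5714 − 130·0.9439·0.3859 = 68.3654 − 47.3526 = 21.0128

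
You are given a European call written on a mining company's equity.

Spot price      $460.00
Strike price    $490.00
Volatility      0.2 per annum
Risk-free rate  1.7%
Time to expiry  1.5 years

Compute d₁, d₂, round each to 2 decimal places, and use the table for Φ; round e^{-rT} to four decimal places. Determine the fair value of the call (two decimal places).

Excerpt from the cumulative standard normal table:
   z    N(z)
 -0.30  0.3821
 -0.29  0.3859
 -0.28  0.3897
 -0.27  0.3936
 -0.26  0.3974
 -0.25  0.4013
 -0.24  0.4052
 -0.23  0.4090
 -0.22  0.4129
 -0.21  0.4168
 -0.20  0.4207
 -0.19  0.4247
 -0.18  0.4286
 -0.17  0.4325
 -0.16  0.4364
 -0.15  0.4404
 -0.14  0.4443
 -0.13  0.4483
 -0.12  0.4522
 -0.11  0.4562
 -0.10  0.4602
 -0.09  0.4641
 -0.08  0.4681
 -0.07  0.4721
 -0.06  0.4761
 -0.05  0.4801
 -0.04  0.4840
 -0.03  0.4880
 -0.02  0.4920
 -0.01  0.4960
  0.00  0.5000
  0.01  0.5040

$38.34

σ√T = 0.2 × 1.2247 = 0.2449
d₁ = [ln(460/490) + (0.017 + 0.2²/2)·1.5] / 0.2449 = [-0.0632 + 0.0555] / 0.2449 = -0.0313 → -0.03
d₂ = d₁ − σ√T = -0.0313 − 0.2449 = -0.2763 → -0.28
exp(−rT) = exp(−0.017·1.5) = 0.9748
C = 460·N(-0.03) − 490·0.9748·N(-0.28) = 460·0.4880 − 490·0.9748·0.3897 = 224.4800 − 186.1410 = 38.3390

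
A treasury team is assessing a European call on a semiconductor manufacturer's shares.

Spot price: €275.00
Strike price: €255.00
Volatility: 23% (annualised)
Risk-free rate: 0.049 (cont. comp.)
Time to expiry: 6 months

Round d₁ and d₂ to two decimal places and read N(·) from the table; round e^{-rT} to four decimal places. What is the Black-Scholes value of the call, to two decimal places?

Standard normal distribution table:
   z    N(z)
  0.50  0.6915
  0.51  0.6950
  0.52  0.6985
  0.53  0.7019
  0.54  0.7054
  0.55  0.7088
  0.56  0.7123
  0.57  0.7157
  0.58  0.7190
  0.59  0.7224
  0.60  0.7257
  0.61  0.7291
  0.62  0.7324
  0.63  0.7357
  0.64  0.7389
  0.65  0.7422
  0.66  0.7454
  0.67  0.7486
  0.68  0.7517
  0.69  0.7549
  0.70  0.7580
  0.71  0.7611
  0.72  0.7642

σ√T = 0.23 × 0.7071 = 0.1626
d₁ = [ln(275/255) + (0.049 + 0.23²/2)·0.5] / 0.1626 = [0.0755 + 0.0377] / 0.1626 = 0.6962 which rounds to 0.70
d₂ = d₁ − σ√T = 0.6962 − 0.1626 = 0.5336 which rounds to 0.53
e^(−rT) = e^(−0.049·0.5) = 0.9758
N(d₁) = N(0.70) = 0.7580;  N(d₂) = N(0.53) = 0.7019
C = 275·0.7580 − 255·0.9758·0.7019 = 208.4500 − 174.6531 = 33.7969

€33.80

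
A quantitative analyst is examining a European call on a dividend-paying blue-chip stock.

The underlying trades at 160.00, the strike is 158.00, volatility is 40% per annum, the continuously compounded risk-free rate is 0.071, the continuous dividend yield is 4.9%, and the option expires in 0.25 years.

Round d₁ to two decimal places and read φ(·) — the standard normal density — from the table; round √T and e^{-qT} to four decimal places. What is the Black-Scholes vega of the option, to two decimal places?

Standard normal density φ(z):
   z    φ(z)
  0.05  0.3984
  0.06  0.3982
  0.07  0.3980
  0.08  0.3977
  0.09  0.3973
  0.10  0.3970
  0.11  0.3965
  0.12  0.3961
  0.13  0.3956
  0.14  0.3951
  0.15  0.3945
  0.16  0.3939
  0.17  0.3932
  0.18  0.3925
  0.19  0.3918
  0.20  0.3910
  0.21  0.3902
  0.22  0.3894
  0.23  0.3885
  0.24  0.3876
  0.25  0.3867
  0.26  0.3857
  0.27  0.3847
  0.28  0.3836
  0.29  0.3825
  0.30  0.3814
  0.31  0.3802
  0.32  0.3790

σ√T = 0.4·√0.25 = 0.2000
ln(S/K) + (r − q + σ²/2)T = ln(160/158) + (0.071 − 0.049 + 0.4²/2)·0.25 = 0.0126 + 0.0255 = 0.0381
d₁ = 0.0381 / 0.2000 = 0.1904 → 0.19
√T = √0.25 = 0.5000
φ(d₁) = φ(0.19) = 0.3918
exp(−qT) = exp(−0.049·0.25) = 0.9878
vega = S·exp(−qT)·φ(d₁)·√T = 160·0.9878·0.3918·0.5000 = 30.9616

30.96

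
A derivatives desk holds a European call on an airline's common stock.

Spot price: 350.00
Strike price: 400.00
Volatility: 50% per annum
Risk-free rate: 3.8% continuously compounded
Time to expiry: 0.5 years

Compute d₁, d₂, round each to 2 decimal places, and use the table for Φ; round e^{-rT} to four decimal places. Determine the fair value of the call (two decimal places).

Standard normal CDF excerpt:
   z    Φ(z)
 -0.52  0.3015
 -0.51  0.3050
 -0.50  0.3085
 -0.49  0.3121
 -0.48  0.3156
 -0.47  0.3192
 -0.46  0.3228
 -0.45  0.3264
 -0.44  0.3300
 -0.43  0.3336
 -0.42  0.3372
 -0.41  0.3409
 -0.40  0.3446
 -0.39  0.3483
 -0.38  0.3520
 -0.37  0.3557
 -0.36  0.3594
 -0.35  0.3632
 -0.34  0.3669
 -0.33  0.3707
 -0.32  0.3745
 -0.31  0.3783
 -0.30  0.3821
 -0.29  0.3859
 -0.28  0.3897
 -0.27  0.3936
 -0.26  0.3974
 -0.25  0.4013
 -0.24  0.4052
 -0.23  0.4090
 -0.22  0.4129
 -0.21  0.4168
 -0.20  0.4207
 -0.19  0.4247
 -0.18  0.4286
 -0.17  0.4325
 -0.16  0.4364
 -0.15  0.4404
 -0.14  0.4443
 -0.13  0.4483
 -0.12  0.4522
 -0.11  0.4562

σ√T = 0.5 × 0.7071 = 0.3536
d₁ = [ln(350/400) + (0.038 + ½·0.5²)·0.5] / (σ√T) = (-0.1335 + 0.0815) / 0.3536 = -0.1472 → -0.15
d₂ = -0.1472 − 0.3536 = -0.5007 → -0.50
e^(−rT) = e^(−0.038·0.5) = 0.9812
N(d₁) = N(-0.15) = 0.4404;  N(d₂) = N(-0.50) = 0.3085
C = 350·0.4404 − 400·0.9812·0.3085 = 154.1400 − 121.0801 = 33.0599

33.06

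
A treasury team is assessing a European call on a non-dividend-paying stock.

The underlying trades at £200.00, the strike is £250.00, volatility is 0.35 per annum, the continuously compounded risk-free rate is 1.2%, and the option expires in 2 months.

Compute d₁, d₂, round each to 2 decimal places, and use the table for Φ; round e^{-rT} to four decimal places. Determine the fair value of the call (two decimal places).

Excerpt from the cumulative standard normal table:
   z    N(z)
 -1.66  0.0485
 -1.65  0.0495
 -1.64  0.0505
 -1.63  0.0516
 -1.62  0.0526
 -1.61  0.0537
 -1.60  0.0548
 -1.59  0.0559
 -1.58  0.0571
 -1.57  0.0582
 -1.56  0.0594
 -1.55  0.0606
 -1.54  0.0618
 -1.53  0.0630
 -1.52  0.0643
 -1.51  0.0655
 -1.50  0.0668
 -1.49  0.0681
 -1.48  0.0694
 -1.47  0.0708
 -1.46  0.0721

£0.76

T = 0.1667;  σ√T = 0.1429
ln(S/K) + (r + σ²/2)T = ln(200/250) + (0.012 + 0.35²/2)·0.1667 = -0.2231 + 0.0122 = -0.2109
d₁ = -0.2109 / 0.1429 = -1.4762 → -1.48
d₂ = d₁ − σ√T = -1.4762 − 0.1429 = -1.6191 → -1.62
exp(−rT) = exp(−0.012·0.1667) = 0.9980
C = 200·N(-1.48) − 250·0.9980·N(-1.62) = 200·0.0694 − 250·0.9980·0.0526 = 13.8800 − 13.1237 = 0.7563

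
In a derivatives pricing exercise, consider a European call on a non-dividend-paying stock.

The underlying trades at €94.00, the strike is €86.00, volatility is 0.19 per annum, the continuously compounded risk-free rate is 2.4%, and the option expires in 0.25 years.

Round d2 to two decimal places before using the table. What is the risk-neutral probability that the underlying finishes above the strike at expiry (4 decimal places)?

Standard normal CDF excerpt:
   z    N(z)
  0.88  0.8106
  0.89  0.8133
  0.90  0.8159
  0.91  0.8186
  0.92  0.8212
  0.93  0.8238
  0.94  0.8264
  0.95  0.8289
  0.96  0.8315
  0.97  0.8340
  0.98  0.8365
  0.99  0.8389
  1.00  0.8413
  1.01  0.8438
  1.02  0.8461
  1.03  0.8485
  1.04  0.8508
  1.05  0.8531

0.8289

σ√T = 0.19·√0.25 = 0.0950
d₁ = [ln(94/86) + (0.024 + ½·0.19²)·0.25] / (σ√T) = (0.0889 + 0.0105) / 0.0950 = 1.0469 ≈ 1.05
d₂ = 1.0469 − 0.0950 = 0.9519 ≈ 0.95
Pr(exercise) under Q = N(d₂) = 0.8289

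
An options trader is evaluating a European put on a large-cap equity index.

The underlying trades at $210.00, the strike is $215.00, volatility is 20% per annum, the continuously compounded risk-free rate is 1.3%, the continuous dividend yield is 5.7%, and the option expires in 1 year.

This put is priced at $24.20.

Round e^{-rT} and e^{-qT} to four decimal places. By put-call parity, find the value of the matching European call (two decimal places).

$10.34

exp(−qT) = exp(−0.057·1) = 0.9446;  exp(−rT) = exp(−0.013·1) = 0.9871
Put-call parity: C − P = S·e^(−qT) − K·e^(−rT) = 210·0.9446 − 215·0.9871 = 198.3660 − 212.2265 = -13.8605
C = P + (C − P) = 24.20 + (-13.8605) = 10.3395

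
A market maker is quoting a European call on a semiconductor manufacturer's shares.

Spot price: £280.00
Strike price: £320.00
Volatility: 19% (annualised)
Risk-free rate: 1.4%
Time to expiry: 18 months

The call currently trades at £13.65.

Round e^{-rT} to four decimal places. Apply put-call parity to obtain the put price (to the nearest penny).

e^(−rT) = e^(−0.014·1.5) = 0.9792
Put-call parity: C − P = S − K·e^(−rT) = 280 − 320·0.9792 = 280 − 313.3440 = -33.3440
P = C − (C − P) = 13.65 − (-33.3440) = 46.9940

£46.99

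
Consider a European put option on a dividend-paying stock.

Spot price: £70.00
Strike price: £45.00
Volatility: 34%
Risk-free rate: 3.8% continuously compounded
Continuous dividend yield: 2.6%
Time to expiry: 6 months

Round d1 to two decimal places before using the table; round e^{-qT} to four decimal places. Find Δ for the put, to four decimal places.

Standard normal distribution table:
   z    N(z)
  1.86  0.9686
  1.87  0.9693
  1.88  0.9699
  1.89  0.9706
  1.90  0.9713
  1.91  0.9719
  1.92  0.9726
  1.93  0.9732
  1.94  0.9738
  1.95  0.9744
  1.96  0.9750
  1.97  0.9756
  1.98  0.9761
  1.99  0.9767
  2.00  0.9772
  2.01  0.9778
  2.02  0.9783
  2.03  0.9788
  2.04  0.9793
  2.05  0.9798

σ√T = 0.34·√0.5 = 0.2404
d₁ = [ln(70/45) + (0.038 − 0.026 + ½·0.34²)·0.5] / (σ√T) = (0.4418 + 0.0349) / 0.2404 = 1.9829 ⇒ 1.98
N(d₁) = N(1.98) = 0.9761
Δ_put = e^(−qT)·(N(d₁) − 1) = 0.9871·(0.9761 − 1) = -0.0236

-0.0236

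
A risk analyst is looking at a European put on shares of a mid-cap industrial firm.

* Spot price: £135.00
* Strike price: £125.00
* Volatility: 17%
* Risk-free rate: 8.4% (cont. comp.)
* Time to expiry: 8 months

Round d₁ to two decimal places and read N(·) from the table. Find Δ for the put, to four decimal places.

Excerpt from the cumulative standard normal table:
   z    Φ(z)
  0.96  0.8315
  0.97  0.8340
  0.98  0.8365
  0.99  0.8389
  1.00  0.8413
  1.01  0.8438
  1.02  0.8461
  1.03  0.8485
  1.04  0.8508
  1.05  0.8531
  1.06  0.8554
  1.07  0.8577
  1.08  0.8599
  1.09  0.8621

-0.1515

σ√T = 0.17·√0.6667 = 0.1388
d₁ = [ln(135/125) + (0.084 + 0.17²/2)·0.6667] / 0.1388 = [0.0770 + 0.0656] / 0.1388 = 1.0273 ⇒ 1.03
N(d₁) = N(1.03) = 0.8485
Δ_put = N(d₁) − 1 = 0.8485 − 1 = -0.1515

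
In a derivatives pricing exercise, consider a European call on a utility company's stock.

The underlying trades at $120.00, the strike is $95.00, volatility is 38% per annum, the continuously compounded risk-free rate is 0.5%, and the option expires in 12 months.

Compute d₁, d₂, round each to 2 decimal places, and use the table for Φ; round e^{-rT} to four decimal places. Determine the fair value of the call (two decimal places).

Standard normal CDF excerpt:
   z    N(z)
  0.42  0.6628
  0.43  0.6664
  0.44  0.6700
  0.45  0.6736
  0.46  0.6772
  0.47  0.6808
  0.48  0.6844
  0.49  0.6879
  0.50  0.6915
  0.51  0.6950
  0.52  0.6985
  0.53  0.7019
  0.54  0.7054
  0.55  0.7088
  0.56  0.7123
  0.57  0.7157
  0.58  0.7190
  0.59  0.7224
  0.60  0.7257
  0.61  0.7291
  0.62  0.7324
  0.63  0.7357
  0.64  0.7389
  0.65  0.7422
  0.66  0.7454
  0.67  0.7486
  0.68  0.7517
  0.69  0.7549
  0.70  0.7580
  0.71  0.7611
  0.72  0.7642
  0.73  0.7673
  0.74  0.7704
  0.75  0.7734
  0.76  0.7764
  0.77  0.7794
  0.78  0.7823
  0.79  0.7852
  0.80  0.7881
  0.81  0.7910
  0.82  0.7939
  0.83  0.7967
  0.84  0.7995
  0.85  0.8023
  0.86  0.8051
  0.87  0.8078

σ√T = 0.38·√1 = 0.3800
d₁ = [ln(120/95) + (0.005 + 0.38²/2)·1] / 0.3800 = [0.2336 + 0.0772] / 0.3800 = 0.8179 which rounds to 0.82
d₂ = d₁ − σ√T = 0.8179 − 0.3800 = 0.4379 which rounds to 0.44
e^(−rT) = e^(−0.005·1) = 0.9950
N(d₁) = N(0.82) = 0.7939;  N(d₂) = N(0.44) = 0.6700
C = 120·0.7939 − 95·0.9950·0.6700 = 95.2680 − 63.3318 = 31.9362

$31.94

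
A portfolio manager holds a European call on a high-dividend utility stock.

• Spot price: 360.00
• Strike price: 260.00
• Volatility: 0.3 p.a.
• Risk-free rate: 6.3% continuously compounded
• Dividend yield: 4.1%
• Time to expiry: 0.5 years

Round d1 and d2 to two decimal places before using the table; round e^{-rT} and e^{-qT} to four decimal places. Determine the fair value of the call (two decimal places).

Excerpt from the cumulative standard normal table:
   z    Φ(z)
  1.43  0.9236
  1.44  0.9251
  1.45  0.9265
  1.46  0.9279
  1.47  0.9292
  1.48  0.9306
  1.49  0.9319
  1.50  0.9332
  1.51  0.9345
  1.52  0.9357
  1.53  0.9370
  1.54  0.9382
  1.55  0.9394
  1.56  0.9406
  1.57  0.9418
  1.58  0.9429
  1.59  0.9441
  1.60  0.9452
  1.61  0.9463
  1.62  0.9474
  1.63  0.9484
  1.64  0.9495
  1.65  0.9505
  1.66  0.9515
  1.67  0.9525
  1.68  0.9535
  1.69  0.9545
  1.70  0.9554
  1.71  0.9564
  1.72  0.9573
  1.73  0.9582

102.19

σ√T = 0.3 × 0.7071 = 0.2121
d₁ = [ln(360/260) + (0.063 − 0.041 + 0.3²/2)·0.5] / 0.2121 = [0.3254 + 0.0335] / 0.2121 = 1.6920 → 1.69
d₂ = d₁ − σ√T = 1.6920 − 0.2121 = 1.4798 → 1.48
e^(−qT) = e^(−0.041·0.5) = 0.9797;  e^(−rT) = e^(−0.063·0.5) = 0.9690
C = 360·0.9797·N(1.69) − 260·0.9690·N(1.48) = 360·0.9797·0.9545 − 260·0.9690·0.9306 = 336.6445 − 234.4554 = 102.1892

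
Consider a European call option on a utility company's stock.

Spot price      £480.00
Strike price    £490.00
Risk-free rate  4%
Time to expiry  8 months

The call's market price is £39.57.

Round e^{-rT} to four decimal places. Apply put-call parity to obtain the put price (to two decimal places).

£36.68

exp(−rT) = exp(−0.04·0.6667) = 0.9737
Put-call parity: C − P = S − K·e^(−rT) = 480 − 490·0.9737 = 480 − 477.1130 = 2.8870
P = C − (C − P) = 39.57 − (2.8870) = 36.6830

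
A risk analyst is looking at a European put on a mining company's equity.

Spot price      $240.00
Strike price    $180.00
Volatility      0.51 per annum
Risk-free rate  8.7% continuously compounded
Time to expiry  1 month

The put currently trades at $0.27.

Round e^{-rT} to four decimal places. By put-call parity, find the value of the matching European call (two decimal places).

$61.57

e^(−rT) = e^(−0.087·0.08333) = 0.9928
Put-call parity: C − P = S − K·e^(−rT) = 240 − 180·0.9928 = 240 − 178.7040 = 61.2960
C = P + (C − P) = 0.27 + (61.2960) = 61.5660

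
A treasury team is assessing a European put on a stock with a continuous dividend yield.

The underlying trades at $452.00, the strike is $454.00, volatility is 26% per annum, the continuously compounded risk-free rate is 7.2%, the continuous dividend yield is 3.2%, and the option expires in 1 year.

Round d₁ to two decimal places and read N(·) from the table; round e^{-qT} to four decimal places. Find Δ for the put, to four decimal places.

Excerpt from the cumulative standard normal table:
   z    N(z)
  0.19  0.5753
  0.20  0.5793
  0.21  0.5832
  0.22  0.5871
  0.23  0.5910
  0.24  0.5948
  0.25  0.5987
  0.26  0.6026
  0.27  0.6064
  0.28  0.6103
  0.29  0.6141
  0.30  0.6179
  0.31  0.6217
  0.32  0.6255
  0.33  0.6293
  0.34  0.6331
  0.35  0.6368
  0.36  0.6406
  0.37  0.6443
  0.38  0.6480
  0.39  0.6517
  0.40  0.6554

-0.3812

σ√T = 0.26·√1 = 0.2600
d₁ = [ln(452/454) + (0.072 − 0.032 + 0.26²/2)·1] / 0.2600 = [-0.0044 + 0.0738] / 0.2600 = 0.2669 ⇒ 0.27
N(d₁) = N(0.27) = 0.6064
Δ_put = e^(−qT)·(N(d₁) − 1) = 0.9685·(0.6064 − 1) = -0.3812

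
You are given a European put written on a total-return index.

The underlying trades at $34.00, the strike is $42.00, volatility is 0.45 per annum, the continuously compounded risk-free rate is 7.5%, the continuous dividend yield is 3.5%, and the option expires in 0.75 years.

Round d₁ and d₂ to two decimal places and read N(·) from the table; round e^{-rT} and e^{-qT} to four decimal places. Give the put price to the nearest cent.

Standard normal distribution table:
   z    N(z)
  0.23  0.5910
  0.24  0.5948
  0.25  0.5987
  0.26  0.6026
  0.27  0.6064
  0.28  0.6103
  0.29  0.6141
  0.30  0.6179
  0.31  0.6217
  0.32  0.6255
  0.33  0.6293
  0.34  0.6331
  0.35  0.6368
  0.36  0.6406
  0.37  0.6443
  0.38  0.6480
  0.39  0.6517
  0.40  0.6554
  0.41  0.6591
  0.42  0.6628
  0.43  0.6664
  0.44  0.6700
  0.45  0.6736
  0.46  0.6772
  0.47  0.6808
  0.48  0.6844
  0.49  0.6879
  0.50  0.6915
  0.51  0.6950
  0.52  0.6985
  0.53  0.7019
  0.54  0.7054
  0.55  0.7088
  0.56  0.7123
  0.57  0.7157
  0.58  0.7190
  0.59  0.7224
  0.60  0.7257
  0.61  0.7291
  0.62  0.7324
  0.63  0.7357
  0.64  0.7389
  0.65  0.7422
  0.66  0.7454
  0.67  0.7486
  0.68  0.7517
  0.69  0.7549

$9.51

T = 0.75;  σ√T = 0.3897
ln(S/K) + (r − q + σ²/2)T = ln(34/42) + (0.075 − 0.035 + 0.45²/2)·0.75 = -0.2113 + 0.1059 = -0.1054
d₁ = -0.1054 / 0.3897 = -0.2704 → -0.27
d₂ = d₁ − σ√T = -0.2704 − 0.3897 = -0.6601 → -0.66
e^(−qT) = e^(−0.035·0.75) = 0.9741;  e^(−rT) = e^(−0.075·0.75) = 0.9453
N(−d₂) = N(0.66) = 0.7454;  N(−d₁) = N(0.27) = 0.6064
P = 42·0.9453·0.7454 − 34·0.9741·0.6064 = 29.5943 − 20.0836 = 9.5107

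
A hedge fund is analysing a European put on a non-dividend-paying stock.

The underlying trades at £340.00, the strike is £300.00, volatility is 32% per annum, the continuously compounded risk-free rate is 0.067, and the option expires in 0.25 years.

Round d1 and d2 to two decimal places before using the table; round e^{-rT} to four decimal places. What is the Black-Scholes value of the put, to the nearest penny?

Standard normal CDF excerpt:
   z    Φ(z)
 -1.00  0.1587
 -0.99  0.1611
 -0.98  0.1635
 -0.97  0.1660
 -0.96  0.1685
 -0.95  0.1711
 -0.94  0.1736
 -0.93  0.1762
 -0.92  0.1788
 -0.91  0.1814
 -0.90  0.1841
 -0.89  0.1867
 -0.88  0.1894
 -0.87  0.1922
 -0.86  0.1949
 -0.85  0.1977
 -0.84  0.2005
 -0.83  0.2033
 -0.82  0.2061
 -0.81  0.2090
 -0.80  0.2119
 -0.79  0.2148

£5.22

σ√T = 0.32·√0.25 = 0.1600
d₁ = [ln(340/300) + (0.067 + 0.32²/2)·0.25] / 0.1600 = [0.1252 + 0.0295] / 0.1600 = 0.9670 which rounds to 0.97
d₂ = d₁ − σ√T = 0.9670 − 0.1600 = 0.8070 which rounds to 0.81
e^(−rT) = e^(−0.067·0.25) = 0.9834
P = 300·0.9834·N(-0.81) − 340·N(-0.97) = 300·0.9834·0.2090 − 340·0.1660 = 61.6592 − 56.4400 = 5.2192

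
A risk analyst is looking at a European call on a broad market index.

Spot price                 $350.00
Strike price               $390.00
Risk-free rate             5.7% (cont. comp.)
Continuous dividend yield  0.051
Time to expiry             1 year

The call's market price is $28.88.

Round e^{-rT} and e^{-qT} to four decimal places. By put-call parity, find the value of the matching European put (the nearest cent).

$64.67

e^(−qT) = e^(−0.051·1) = 0.9503;  e^(−rT) = e^(−0.057·1) = 0.9446
Put-call parity: C − P = S·e^(−qT) − K·e^(−rT) = 350·0.9503 − 390·0.9446 = 332.6050 − 368.3940 = -35.7890
P = C − (C − P) = 28.88 − (-35.7890) = 64.6690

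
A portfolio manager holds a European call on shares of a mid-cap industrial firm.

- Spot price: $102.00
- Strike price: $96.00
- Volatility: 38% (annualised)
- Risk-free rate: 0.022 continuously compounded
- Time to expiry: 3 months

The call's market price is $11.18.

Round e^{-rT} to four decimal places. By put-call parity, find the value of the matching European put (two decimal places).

e^(−rT) = e^(−0.022·0.25) = 0.9945
Put-call parity: C − P = S − K·e^(−rT) = 102 − 96·0.9945 = 102 − 95.4720 = 6.5280
P = C − (C − P) = 11.18 − (6.5280) = 4.6520

$4.65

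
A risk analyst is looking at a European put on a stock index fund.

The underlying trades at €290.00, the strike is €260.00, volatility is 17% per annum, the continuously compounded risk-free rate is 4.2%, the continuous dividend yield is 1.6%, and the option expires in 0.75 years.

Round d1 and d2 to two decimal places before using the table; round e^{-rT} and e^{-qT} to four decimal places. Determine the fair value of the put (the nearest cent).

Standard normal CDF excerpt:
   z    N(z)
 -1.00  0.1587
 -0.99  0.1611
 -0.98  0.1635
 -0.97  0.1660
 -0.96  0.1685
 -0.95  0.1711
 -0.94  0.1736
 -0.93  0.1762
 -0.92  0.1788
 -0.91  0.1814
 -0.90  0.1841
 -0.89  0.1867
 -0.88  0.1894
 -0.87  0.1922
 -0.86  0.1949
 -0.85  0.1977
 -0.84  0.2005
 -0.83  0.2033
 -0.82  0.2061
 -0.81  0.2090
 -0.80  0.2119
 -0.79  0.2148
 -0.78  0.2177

€4.36

T = 0.75;  σ√T = 0.1472
ln(S/K) + (r − q + σ²/2)T = ln(290/260) + (0.042 − 0.016 + 0.17²/2)·0.75 = 0.1092 + 0.0303 = 0.1395
d₁ = 0.1395 / 0.1472 = 0.9478 which rounds to 0.95
d₂ = d₁ − σ√T = 0.9478 − 0.1472 = 0.8006 which rounds to 0.80
exp(−qT) = exp(−0.016·0.75) = 0.9881;  exp(−rT) = exp(−0.042·0.75) = 0.9690
N(−d₂) = N(-0.80) = 0.2119;  N(−d₁) = N(-0.95) = 0.1711
P = 260·0.9690·0.2119 − 290·0.9881·0.1711 = 53.3861 − 49.0285 = 4.3576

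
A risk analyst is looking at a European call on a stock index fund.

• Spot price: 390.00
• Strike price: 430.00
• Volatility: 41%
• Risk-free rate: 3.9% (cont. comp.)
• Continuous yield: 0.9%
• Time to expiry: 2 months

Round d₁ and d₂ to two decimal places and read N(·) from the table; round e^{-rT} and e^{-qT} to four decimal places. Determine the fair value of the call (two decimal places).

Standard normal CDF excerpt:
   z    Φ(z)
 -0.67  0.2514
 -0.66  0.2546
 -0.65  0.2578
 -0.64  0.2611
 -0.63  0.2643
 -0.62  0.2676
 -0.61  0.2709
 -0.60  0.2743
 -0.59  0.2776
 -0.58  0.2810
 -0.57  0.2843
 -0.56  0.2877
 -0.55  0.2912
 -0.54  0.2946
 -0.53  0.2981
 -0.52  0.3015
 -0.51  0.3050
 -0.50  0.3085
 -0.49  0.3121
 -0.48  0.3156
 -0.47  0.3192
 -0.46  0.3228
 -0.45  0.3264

T = 0.1667;  σ√T = 0.1674
d₁ = [ln(390/430) + (0.039 − 0.009 + 0.41²/2)·0.1667] / 0.1674 = [-0.0976 + 0.0190] / 0.1674 = -0.4698 ≈ -0.47
d₂ = d₁ − σ√T = -0.4698 − 0.1674 = -0.6371 ≈ -0.64
exp(−qT) = exp(−0.009·0.1667) = 0.9985;  exp(−rT) = exp(−0.039·0.1667) = 0.9935
N(d₁) = N(-0.47) = 0.3192;  N(d₂) = N(-0.64) = 0.2611
C = 390·0.9985·0.3192 − 430·0.9935·0.2611 = 124.3013 − 111.5432 = 12.7580

12.76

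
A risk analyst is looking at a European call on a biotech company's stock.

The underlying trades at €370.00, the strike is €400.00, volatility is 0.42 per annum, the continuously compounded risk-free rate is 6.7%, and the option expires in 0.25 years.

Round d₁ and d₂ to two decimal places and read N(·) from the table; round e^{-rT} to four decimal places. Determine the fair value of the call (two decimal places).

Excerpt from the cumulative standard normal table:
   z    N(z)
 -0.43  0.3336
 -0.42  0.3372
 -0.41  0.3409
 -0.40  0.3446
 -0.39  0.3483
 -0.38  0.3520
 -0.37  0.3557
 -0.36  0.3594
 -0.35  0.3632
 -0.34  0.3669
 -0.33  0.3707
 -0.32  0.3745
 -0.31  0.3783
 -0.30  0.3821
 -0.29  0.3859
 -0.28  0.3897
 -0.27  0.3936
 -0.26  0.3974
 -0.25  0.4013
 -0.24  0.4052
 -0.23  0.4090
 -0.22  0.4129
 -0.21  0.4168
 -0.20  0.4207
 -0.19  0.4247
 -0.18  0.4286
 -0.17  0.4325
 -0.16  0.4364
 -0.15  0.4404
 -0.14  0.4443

σ√T = 0.42 × 0.5000 = 0.2100
ln(S/K) + (r + σ²/2)T = ln(370/400) + (0.067 + 0.42²/2)·0.25 = -0.0780 + 0.0388 = -0.0392
d₁ = -0.0392 / 0.2100 = -0.1865 ⇒ -0.19
d₂ = d₁ − σ√T = -0.1865 − 0.2100 = -0.3965 ⇒ -0.40
exp(−rT) = exp(−0.067·0.25) = 0.9834
N(d₁) = N(-0.19) = 0.4247;  N(d₂) = N(-0.40) = 0.3446
C = 370·0.4247 − 400·0.9834·0.3446 = 157.1390 − 135.5519 = 21.5871

€21.59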